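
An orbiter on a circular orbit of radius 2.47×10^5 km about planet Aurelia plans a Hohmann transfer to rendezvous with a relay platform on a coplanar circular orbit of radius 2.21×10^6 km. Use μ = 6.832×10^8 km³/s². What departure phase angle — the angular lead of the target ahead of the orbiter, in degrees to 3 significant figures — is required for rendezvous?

φ = 105°

Transfer-ellipse semi-major axis a_t = (r₁ + r₂)/2 = (2.470×10^5 + 2.210×10^6)/2 = 1.2285×10^6 km.
Transfer time t = π√(a_t³/μ) = 1.637×10^5 s.
The target's mean motion on its circular orbit is ω₂ = √(μ/r₂³) = 7.956×10^-6 rad/s.
Angle swept by the target during transfer: ω₂·t = 1.302 rad = 74.60°.
The orbiter traverses 180° on the transfer ellipse, so the target must lead by 180° − 74.60° = 105°.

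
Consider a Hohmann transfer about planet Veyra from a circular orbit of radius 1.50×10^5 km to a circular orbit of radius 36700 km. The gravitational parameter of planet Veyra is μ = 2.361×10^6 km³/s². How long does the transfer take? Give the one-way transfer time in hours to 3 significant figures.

t = 16.2 hours

Semi-major axis of the transfer orbit: a_t = (1.500×10^5 + 36700)/2 = 93350 km.
By Kepler's third law the transfer-orbit period is T = 2π√(a_t³/μ), so t = T/2 = 58310 s.
Converting: 58310 s ÷ 3600 s/hour = 16.2 hours.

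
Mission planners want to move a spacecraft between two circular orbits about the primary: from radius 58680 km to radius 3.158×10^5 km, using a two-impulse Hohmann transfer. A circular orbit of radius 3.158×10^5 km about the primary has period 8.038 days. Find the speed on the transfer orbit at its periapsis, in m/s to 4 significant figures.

v = 8608 m/s

From Kepler's third law T² = 4π²r³/μ at r = 3.158×10^5 km, T = 8.038 days = 8.038 × 86400 s = 6.944832×10^5 s: μ = 4π²r³/T² = 2.57794×10^6 km³/s².
Transfer-ellipse semi-major axis a_t = (r₁ + r₂)/2 = (58680 + 3.158×10^5)/2 = 1.8724×10^5 km.
The periapsis of the transfer ellipse is at r = 58680 km.
From the vis-viva equation, v = √[μ(2/r − 1/a_t)] = 8.608 km/s.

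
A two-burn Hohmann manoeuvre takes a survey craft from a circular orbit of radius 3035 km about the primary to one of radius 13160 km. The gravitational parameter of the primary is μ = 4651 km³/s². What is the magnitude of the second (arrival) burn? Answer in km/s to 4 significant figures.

Transfer-ellipse semi-major axis a_t = (r₁ + r₂)/2 = (3035 + 13160)/2 = 8097.5 km.
On the circular orbit at r = 13160 km, v_c = √(μ/r) = 0.5945 km/s.
Vis-viva on the transfer ellipse at r = 13160 km gives v_t = √[μ(2/r − 1/a_t)] = 0.3640 km/s.
Δv₂ = |v_t − v_c| = |0.3640 − 0.5945| = 0.2305 km/s.

Δv₂ = 0.2305 km/s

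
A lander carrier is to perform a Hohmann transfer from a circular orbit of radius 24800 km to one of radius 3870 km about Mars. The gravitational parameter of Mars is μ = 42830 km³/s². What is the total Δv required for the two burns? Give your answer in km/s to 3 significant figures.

Δv = 1.68 km/s

Semi-major axis of the transfer orbit: a_t = (24800 + 3870)/2 = 14335 km.
At r₁ the circular-orbit speed is v₁ = √(μ/r₁) = 1.31416 km/s.
Transfer-orbit speed at r₁ (vis-viva equation): v_a = √[μ(2/r₁ − 1/a_t)] = 0.682818 km/s.
First burn Δv₁ = |v_a − v₁| = 0.6313 km/s.
Circular speed at r₂: v₂ = √(μ/r₂) = 3.327 km/s.
Transfer-orbit speed at r₂: v_p = √[μ(2/r₂ − 1/a_t)] = 4.376 km/s.
Second burn Δv₂ = |v₂ − v_p| = 1.049 km/s.
Δv = Δv₁ + Δv₂ = 0.6313 + 1.049 = 1.680 km/s.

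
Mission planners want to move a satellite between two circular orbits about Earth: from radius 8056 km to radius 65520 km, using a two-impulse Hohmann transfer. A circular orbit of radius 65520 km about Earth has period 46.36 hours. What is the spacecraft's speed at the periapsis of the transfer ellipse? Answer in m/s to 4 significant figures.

From Kepler's third law T² = 4π²r³/μ at r = 65520 km, T = 46.36 hours = 46.36 × 3600 s = 1.66896×10^5 s: μ = 4π²r³/T² = 3.98648×10^5 km³/s².
Semi-major axis of the transfer orbit: a_t = (8056 + 65520)/2 = 36788 km.
The periapsis of the transfer ellipse is at r = 8056 km.
From the vis-viva equation, v = √[μ(2/r − 1/a_t)] = 9.388 km/s.

v = 9388 m/s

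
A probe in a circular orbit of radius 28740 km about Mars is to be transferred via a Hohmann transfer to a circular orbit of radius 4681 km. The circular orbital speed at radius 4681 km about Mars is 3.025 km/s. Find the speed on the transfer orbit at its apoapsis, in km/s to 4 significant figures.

v = 0.6461 km/s

From the circular-orbit relation v² = μ/r at r = 4681 km: μ = v²r = (3.025)² × 4681 = 42834.1 km³/s².
Semi-major axis of the transfer orbit: a_t = (28740 + 4681)/2 = 16710.5 km.
The apoapsis of the transfer ellipse is at r = 28740 km.
Vis-viva: v = √[μ(2/r − 1/a_t)] = √[42834.1 × (2/28740 − 1/16710.5)] = 0.6461 km/s.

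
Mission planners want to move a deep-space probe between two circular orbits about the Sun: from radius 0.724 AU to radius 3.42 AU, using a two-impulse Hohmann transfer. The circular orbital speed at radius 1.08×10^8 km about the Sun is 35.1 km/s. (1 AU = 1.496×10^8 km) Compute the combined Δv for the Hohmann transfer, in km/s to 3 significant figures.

Δv = 16.6 km/s

From the circular-orbit relation v² = μ/r at r = 1.08×10^8 km: μ = v²r = (35.1)² × 1.08×10^8 = 1.33057×10^11 km³/s².
In km: r₁ = 0.724 × 1.496×10^8 = 1.083104×10^8 km; r₂ = 3.42 × 1.496×10^8 = 5.11632×10^8 km.
The Hohmann ellipse has a_t = (r₁ + r₂)/2 = 3.099712×10^8 km.
At r₁ the circular-orbit speed is v₁ = √(μ/r₁) = 35.05 km/s.
Transfer-orbit speed at r₁ (vis-viva): v_p = √[μ(2/r₁ − 1/a_t)] = 45.03 km/s.
First burn Δv₁ = |v_p − v₁| = 9.980 km/s.
Circular speed at r₂: v₂ = √(μ/r₂) = 16.127 km/s.
Transfer-orbit speed at r₂: v_a = √[μ(2/r₂ − 1/a_t)] = 9.5327 km/s.
Second burn Δv₂ = |v₂ − v_a| = 6.594 km/s.
Total Δv = Δv₁ + Δv₂ = 16.57 km/s.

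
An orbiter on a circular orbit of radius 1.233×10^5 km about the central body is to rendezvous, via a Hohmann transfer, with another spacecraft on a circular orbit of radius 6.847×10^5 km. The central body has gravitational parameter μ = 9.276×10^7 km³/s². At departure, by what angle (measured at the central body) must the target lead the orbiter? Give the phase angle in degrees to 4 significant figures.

Semi-major axis of the transfer orbit: a_t = (1.233×10^5 + 6.847×10^5)/2 = 4.040×10^5 km.
Transfer time t = π√(a_t³/μ) = 83760 s.
The target's mean motion on its circular orbit is ω₂ = √(μ/r₂³) = 1.700×10^-5 rad/s.
Angle swept by the target during transfer: ω₂·t = 1.4239 rad = 81.58°.
Arrival is 180° from departure on the ellipse, so φ = 180° − 81.58° = 98.42°.

φ = 98.42°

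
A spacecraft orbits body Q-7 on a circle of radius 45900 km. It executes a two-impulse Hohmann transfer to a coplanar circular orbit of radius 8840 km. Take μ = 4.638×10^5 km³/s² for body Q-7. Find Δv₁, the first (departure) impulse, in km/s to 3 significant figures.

Transfer-ellipse semi-major axis a_t = (r₁ + r₂)/2 = (45900 + 8840)/2 = 27370 km.
On the circular orbit at r = 45900 km, v_c = √(μ/r) = 3.179 km/s.
Transfer-orbit speed at the same r (vis-viva, a = a_t): v_t = √[μ(2/r − 1/a_t)] = 1.807 km/s.
Δv₁ = |v_t − v_c| = |1.807 − 3.179| = 1.372 km/s.

Δv₁ = 1.37 km/s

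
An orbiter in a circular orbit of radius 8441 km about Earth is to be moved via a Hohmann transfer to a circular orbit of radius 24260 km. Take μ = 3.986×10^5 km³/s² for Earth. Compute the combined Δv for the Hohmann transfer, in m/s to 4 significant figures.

The Hohmann ellipse has a_t = (r₁ + r₂)/2 = 16350.5 km.
At r₁ the circular-orbit speed is v₁ = √(μ/r₁) = 6.872 km/s.
Transfer-orbit speed at r₁ (v² = μ(2/r − 1/a)): v_p = √[μ(2/r₁ − 1/a_t)] = 8.371 km/s.
First burn Δv₁ = |v_p − v₁| = 1.499 km/s.
At r₂, v₂ = √(μ/r₂) = 4.053 km/s.
Transfer-orbit speed at r₂: v_a = √[μ(2/r₂ − 1/a_t)] = 2.912 km/s.
Second burn Δv₂ = |v₂ − v_a| = 1.141 km/s.
Total Δv = Δv₁ + Δv₂ = 2.640 km/s.

Δv = 2640 m/s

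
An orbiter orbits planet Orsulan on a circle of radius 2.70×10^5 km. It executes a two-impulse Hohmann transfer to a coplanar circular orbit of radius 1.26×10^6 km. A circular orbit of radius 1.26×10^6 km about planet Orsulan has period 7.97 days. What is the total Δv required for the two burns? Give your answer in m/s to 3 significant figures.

Δv = 11700 m/s

From Kepler's third law T² = 4π²r³/μ at r = 1.26×10^6 km, T = 7.97 days = 7.97 × 86400 s = 6.88608×10^5 s: μ = 4π²r³/T² = 1.66543×10^8 km³/s².
Semi-major axis of the transfer orbit: a_t = (2.700×10^5 + 1.260×10^6)/2 = 7.650×10^5 km.
At r₁ the circular-orbit speed is v₁ = √(μ/r₁) = 24.836 km/s.
Transfer-orbit speed at r₁ (vis-viva equation): v_p = √[μ(2/r₁ − 1/a_t)] = 31.874 km/s.
First burn Δv₁ = |v_p − v₁| = 7.0380 km/s.
Circular speed at r₂: v₂ = √(μ/r₂) = 11.4968 km/s.
Transfer-orbit speed at r₂: v_a = √[μ(2/r₂ − 1/a_t)] = 6.83014 km/s.
Second burn Δv₂ = |v₂ − v_a| = 4.6667 km/s.
Total Δv = Δv₁ + Δv₂ = 11.70 km/s.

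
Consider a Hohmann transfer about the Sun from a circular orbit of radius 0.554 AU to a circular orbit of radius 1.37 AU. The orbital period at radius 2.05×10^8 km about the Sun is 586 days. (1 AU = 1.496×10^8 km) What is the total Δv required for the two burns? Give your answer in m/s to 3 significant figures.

From Kepler's third law T² = 4π²r³/μ at r = 2.05×10^8 km, T = 586 days = 586 × 86400 s = 5.06304×10^7 s: μ = 4π²r³/T² = 1.32678×10^11 km³/s².
In km: r₁ = 0.554 × 1.496×10^8 = 8.28784×10^7 km; r₂ = 1.37 × 1.496×10^8 = 2.04952×10^8 km.
Transfer-ellipse semi-major axis a_t = (r₁ + r₂)/2 = (8.28784×10^7 + 2.04952×10^8)/2 = 1.439152×10^8 km.
At r₁ the circular-orbit speed is v₁ = √(μ/r₁) = 40.011 km/s.
Transfer-orbit speed at r₁ (vis-viva): v_p = √[μ(2/r₁ − 1/a_t)] = 47.748 km/s.
First burn Δv₁ = |v_p − v₁| = 7.737 km/s.
Circular speed at r₂: v₂ = √(μ/r₂) = 25.443 km/s.
Transfer-orbit speed at r₂: v_a = √[μ(2/r₂ − 1/a_t)] = 19.308 km/s.
Second burn Δv₂ = |v₂ − v_a| = 6.135 km/s.
Δv = Δv₁ + Δv₂ = 7.737 + 6.135 = 13.87 km/s.

Δv = 13900 m/s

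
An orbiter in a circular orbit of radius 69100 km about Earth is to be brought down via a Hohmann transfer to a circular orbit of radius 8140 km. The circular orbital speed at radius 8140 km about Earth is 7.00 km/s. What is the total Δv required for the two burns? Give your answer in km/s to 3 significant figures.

From the circular-orbit relation v² = μ/r at r = 8140 km: μ = v²r = (7.00)² × 8140 = 3.98860×10^5 km³/s².
Semi-major axis of the transfer orbit: a_t = (69100 + 8140)/2 = 38620 km.
At r₁ the circular-orbit speed is v₁ = √(μ/r₁) = 2.403 km/s.
On the transfer ellipse at r₁, vis-viva equation gives v_a = √[μ(2/r₁ − 1/a_t)] = 1.103 km/s.
First burn Δv₁ = |v_a − v₁| = 1.300 km/s.
Circular speed at r₂: v₂ = √(μ/r₂) = 7.000 km/s.
Transfer-orbit speed at r₂: v_p = √[μ(2/r₂ − 1/a_t)] = 9.363 km/s.
Second burn Δv₂ = |v₂ − v_p| = 2.363 km/s.
Total Δv = Δv₁ + Δv₂ = 3.663 km/s.

Δv = 3.66 km/s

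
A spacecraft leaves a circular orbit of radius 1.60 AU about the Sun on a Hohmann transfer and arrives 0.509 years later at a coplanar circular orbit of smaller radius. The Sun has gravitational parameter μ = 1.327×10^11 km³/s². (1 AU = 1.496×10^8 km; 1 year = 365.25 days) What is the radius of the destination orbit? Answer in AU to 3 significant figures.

r₂ = 0.424 AU

In km: r₁ = 1.60 × 1.496×10^8 = 2.3936×10^8 km.
Transfer time t = 0.509 years × 365.25 × 86400 s = 1.60628184×10^7 s, and t = π√(a_t³/μ).
So a_t = (μ t²/π²)^(1/3) = (1.327×10^11 × (1.60628184×10^7)² / π²)^(1/3) = 1.5138×10^8 km.
Since a_t = (r₁ + r₂)/2, r₂ = 2a_t − r₁ = 2×1.5138×10^8 − 2.3936×10^8 = 6.340×10^7 km.
In AU: r₂ = 6.340×10^7 / 1.496×10^8 = 0.424 AU.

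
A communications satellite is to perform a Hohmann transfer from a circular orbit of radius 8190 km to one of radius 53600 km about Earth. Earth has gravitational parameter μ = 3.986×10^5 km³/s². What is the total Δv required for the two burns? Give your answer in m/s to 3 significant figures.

The Hohmann ellipse has a_t = (r₁ + r₂)/2 = 30895 km.
Circular speed at r₁: v₁ = √(μ/r₁) = √(3.986×10^5/8190) = 6.976 km/s.
On the transfer ellipse at r₁, vis-viva gives v_p = √[μ(2/r₁ − 1/a_t)] = 9.189 km/s.
First burn Δv₁ = |v_p − v₁| = 2.213 km/s.
Circular speed at r₂: v₂ = √(μ/r₂) = 2.727 km/s.
Transfer-orbit speed at r₂: v_a = √[μ(2/r₂ − 1/a_t)] = 1.404 km/s.
Second burn Δv₂ = |v₂ − v_a| = 1.323 km/s.
Δv = Δv₁ + Δv₂ = 2.213 + 1.323 = 3.536 km/s.

Δv = 3540 m/s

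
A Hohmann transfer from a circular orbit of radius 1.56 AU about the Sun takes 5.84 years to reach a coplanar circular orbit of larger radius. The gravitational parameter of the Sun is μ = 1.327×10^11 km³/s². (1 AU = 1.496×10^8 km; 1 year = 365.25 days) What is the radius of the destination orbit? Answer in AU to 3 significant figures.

r₂ = 8.74 AU

In km: r₁ = 1.56 × 1.496×10^8 = 2.33376×10^8 km.
Transfer time t = 5.84 years × 365.25 × 86400 s = 1.84296384×10^8 s, and t = π√(a_t³/μ).
So a_t = (μ t²/π²)^(1/3) = (1.327×10^11 × (1.84296384×10^8)² / π²)^(1/3) = 7.7008×10^8 km.
Since a_t = (r₁ + r₂)/2, r₂ = 2a_t − r₁ = 2×7.7008×10^8 − 2.33376×10^8 = 1.306784×10^9 km.
In AU: r₂ = 1.306784×10^9 / 1.496×10^8 = 8.74 AU.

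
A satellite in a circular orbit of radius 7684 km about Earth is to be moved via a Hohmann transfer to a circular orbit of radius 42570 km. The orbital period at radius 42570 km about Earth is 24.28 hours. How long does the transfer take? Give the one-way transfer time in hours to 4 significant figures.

From Kepler's third law T² = 4π²r³/μ at r = 42570 km, T = 24.28 hours = 24.28 × 3600 s = 87408 s: μ = 4π²r³/T² = 3.98628×10^5 km³/s².
The Hohmann ellipse has a_t = (r₁ + r₂)/2 = 25127 km.
Half the transfer-orbit period gives t = π√(a_t³/μ) = 19819 s.
Converting: 19819 s ÷ 3600 s/hour = 5.505 hours.

t = 5.505 hours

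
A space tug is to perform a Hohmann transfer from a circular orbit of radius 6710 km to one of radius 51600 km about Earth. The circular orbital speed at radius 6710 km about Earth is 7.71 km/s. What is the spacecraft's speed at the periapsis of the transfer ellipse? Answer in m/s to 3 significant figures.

v = 10300 m/s

From the circular-orbit relation v² = μ/r at r = 6710 km: μ = v²r = (7.71)² × 6710 = 3.98870×10^5 km³/s².
Semi-major axis of the transfer orbit: a_t = (6710 + 51600)/2 = 29155 km.
The periapsis of the transfer ellipse is at r = 6710 km.
From the vis-viva equation, v = √[μ(2/r − 1/a_t)] = 10.26 km/s.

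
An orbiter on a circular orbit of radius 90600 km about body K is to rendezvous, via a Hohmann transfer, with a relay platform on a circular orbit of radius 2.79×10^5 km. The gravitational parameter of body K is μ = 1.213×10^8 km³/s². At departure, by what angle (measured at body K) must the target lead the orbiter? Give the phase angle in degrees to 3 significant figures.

The Hohmann ellipse has a_t = (r₁ + r₂)/2 = 1.848×10^5 km.
The half-period of the transfer ellipse is t = π√(a_t³/μ) = 22660.7 s.
The target's mean motion on its circular orbit is ω₂ = √(μ/r₂³) = 7.47350×10^-5 rad/s.
Angle swept by the target during transfer: ω₂·t = 1.6935 rad = 97.03°.
The orbiter traverses 180° on the transfer ellipse, so the target must lead by 180° − 97.03° = 83.0°.

φ = 83.0°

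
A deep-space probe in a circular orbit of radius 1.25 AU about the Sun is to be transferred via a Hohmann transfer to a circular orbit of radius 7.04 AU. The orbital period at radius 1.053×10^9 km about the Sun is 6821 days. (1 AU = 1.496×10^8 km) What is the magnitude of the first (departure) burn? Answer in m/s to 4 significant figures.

From Kepler's third law T² = 4π²r³/μ at r = 1.053×10^9 km, T = 6821 days = 6821 × 86400 s = 5.893344×10^8 s: μ = 4π²r³/T² = 1.32715×10^11 km³/s².
In km: r₁ = 1.25 × 1.496×10^8 = 1.870×10^8 km; r₂ = 7.04 × 1.496×10^8 = 1.053184×10^9 km.
The Hohmann ellipse has a_t = (r₁ + r₂)/2 = 6.20092×10^8 km.
Circular speed at r = 1.870×10^8 km: v_c = √(μ/r) = 26.6403 km/s.
Vis-viva on the transfer ellipse at r = 1.870×10^8 km gives v_t = √[μ(2/r − 1/a_t)] = 34.7187 km/s.
Δv₁ = |v_t − v_c| = |34.7187 − 26.6403| = 8.078 km/s.

Δv₁ = 8078 m/s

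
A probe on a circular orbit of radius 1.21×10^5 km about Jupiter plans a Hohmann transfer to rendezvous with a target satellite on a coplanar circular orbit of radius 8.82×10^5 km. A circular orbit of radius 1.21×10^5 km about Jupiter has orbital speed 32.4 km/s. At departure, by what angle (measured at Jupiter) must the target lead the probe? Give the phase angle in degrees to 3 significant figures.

From the circular-orbit relation v² = μ/r at r = 1.21×10^5 km: μ = v²r = (32.4)² × 1.21×10^5 = 1.27021×10^8 km³/s².
Semi-major axis of the transfer orbit: a_t = (1.210×10^5 + 8.820×10^5)/2 = 5.015×10^5 km.
Transfer time t = π√(a_t³/μ) = 98996.21 s.
The target's mean motion on its circular orbit is ω₂ = √(μ/r₂³) = 1.360614×10^-5 rad/s.
Angle swept by the target during transfer: ω₂·t = 1.346956 rad = 77.17°.
The probe traverses 180° on the transfer ellipse, so the target must lead by 180° − 77.17° = 103°.

φ = 103°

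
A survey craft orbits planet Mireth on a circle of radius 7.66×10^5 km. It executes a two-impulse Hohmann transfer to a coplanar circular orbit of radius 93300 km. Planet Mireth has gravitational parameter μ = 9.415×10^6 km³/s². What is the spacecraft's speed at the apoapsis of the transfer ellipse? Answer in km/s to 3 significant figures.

Semi-major axis of the transfer orbit: a_t = (7.660×10^5 + 93300)/2 = 4.2965×10^5 km.
The apoapsis of the transfer ellipse is at r = 7.660×10^5 km.
From the vis-viva equation, v = √[μ(2/r − 1/a_t)] = 1.634 km/s.

v = 1.63 km/s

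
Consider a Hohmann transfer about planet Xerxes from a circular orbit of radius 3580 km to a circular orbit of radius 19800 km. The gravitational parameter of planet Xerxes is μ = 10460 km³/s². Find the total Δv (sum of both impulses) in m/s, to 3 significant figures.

Δv = 840 m/s

Semi-major axis of the transfer orbit: a_t = (3580 + 19800)/2 = 11690 km.
Circular speed at r₁: v₁ = √(μ/r₁) = √(10460/3580) = 1.7093 km/s.
On the transfer ellipse at r₁, vis-viva gives v_p = √[μ(2/r₁ − 1/a_t)] = 2.2246 km/s.
First burn Δv₁ = |v_p − v₁| = 0.5153 km/s.
At r₂, v₂ = √(μ/r₂) = 0.7268 km/s.
Transfer-orbit speed at r₂: v_a = √[μ(2/r₂ − 1/a_t)] = 0.4022 km/s.
Second burn Δv₂ = |v₂ − v_a| = 0.3246 km/s.
Δv = Δv₁ + Δv₂ = 0.5153 + 0.3246 = 0.8399 km/s.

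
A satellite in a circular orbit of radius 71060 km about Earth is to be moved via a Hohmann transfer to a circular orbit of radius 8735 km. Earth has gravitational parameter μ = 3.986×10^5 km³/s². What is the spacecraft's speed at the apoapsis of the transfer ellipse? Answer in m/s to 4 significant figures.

v = 1108 m/s

The Hohmann ellipse has a_t = (r₁ + r₂)/2 = 39897.5 km.
At apoapsis, r = 71060 km.
Applying v² = μ(2/r − 1/a_t): v = 1.108 km/s.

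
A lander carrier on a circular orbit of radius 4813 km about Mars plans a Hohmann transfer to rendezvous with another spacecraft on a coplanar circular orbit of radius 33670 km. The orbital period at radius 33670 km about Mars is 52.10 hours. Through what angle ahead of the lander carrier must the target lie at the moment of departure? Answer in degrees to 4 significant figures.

From Kepler's third law T² = 4π²r³/μ at r = 33670 km, T = 52.10 hours = 52.10 × 3600 s = 1.8756×10^5 s: μ = 4π²r³/T² = 42836.0 km³/s².
The Hohmann ellipse has a_t = (r₁ + r₂)/2 = 19241.5 km.
Transfer time t = π√(a_t³/μ) = 40514 s.
Target angular speed ω₂ = √(μ/r₂³) = 3.3500×10^-5 rad/s.
Angle swept by the target during transfer: ω₂·t = 1.3572 rad = 77.76°.
The lander carrier traverses 180° on the transfer ellipse, so the target must lead by 180° − 77.76° = 102.2°.

φ = 102.2°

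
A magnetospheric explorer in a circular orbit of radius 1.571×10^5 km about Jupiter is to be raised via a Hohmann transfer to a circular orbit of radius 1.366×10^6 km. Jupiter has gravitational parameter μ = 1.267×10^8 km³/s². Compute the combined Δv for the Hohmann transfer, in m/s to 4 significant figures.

Transfer-ellipse semi-major axis a_t = (r₁ + r₂)/2 = (1.571×10^5 + 1.366×10^6)/2 = 7.6155×10^5 km.
Circular speed at r₁: v₁ = √(μ/r₁) = √(1.267×10^8/1.571×10^5) = 28.3988 km/s.
On the transfer ellipse at r₁, v² = μ(2/r − 1/a) gives v_p = √[μ(2/r₁ − 1/a_t)] = 38.0344 km/s.
First burn Δv₁ = |v_p − v₁| = 9.636 km/s.
Circular speed at r₂: v₂ = √(μ/r₂) = 9.631 km/s.
Transfer-orbit speed at r₂: v_a = √[μ(2/r₂ − 1/a_t)] = 4.374 km/s.
Second burn Δv₂ = |v₂ − v_a| = 5.257 km/s.
Total Δv = Δv₁ + Δv₂ = 14.89 km/s.

Δv = 14890 m/s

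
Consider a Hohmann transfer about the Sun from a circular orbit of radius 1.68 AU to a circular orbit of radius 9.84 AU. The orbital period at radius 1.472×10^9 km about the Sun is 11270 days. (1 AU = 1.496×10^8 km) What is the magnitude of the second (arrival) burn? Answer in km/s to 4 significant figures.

From Kepler's third law T² = 4π²r³/μ at r = 1.472×10^9 km, T = 11270 days = 11270 × 86400 s = 9.73728×10^8 s: μ = 4π²r³/T² = 1.32803×10^11 km³/s².
In km: r₁ = 1.68 × 1.496×10^8 = 2.51328×10^8 km; r₂ = 9.84 × 1.496×10^8 = 1.472064×10^9 km.
The Hohmann ellipse has a_t = (r₁ + r₂)/2 = 8.61696×10^8 km.
On the circular orbit at r = 1.472064×10^9 km, v_c = √(μ/r) = 9.4982 km/s.
Transfer-orbit speed at the same r (vis-viva, a = a_t): v_t = √[μ(2/r − 1/a_t)] = 5.1296 km/s.
Δv₂ = |v_t − v_c| = |5.1296 − 9.4982| = 4.369 km/s.

Δv₂ = 4.369 km/s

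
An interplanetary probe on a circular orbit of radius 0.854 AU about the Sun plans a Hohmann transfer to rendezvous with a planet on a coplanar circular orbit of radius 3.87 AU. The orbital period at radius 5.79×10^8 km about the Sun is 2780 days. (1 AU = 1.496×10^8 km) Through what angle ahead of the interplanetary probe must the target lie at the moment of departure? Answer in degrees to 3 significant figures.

φ = 94.2°

From Kepler's third law T² = 4π²r³/μ at r = 5.79×10^8 km, T = 2780 days = 2780 × 86400 s = 2.40192×10^8 s: μ = 4π²r³/T² = 1.32825×10^11 km³/s².
In km: r₁ = 0.854 × 1.496×10^8 = 1.277584×10^8 km; r₂ = 3.87 × 1.496×10^8 = 5.78952×10^8 km.
Semi-major axis of the transfer orbit: a_t = (1.277584×10^8 + 5.78952×10^8)/2 = 3.533552×10^8 km.
Transfer time t = π√(a_t³/μ) = 5.726×10^7 s.
The target's mean motion on its circular orbit is ω₂ = √(μ/r₂³) = 2.616×10^-8 rad/s.
Angle swept by the target during transfer: ω₂·t = 1.498 rad = 85.83°.
The interplanetary probe traverses 180° on the transfer ellipse, so the target must lead by 180° − 85.83° = 94.2°.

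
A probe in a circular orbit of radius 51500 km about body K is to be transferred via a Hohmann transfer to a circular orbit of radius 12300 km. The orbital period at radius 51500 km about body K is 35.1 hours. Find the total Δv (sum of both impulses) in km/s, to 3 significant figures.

From Kepler's third law T² = 4π²r³/μ at r = 51500 km, T = 35.1 hours = 35.1 × 3600 s = 1.2636×10^5 s: μ = 4π²r³/T² = 3.37724×10^5 km³/s².
Semi-major axis of the transfer orbit: a_t = (51500 + 12300)/2 = 31900 km.
At r₁ the circular-orbit speed is v₁ = √(μ/r₁) = 2.5608 km/s.
Transfer-orbit speed at r₁ (v² = μ(2/r − 1/a)): v_a = √[μ(2/r₁ − 1/a_t)] = 1.5901 km/s.
First burn Δv₁ = |v_a − v₁| = 0.9707 km/s.
At r₂, v₂ = √(μ/r₂) = 5.240 km/s.
Transfer-orbit speed at r₂: v_p = √[μ(2/r₂ − 1/a_t)] = 6.658 km/s.
Second burn Δv₂ = |v₂ − v_p| = 1.418 km/s.
Total Δv = Δv₁ + Δv₂ = 2.389 km/s.

Δv = 2.39 km/s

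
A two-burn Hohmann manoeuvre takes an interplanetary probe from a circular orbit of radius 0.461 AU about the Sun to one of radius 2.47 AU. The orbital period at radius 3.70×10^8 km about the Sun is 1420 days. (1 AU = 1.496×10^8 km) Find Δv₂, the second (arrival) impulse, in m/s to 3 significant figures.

Δv₂ = 8330 m/s

From Kepler's third law T² = 4π²r³/μ at r = 3.70×10^8 km, T = 1420 days = 1420 × 86400 s = 1.22688×10^8 s: μ = 4π²r³/T² = 1.32850×10^11 km³/s².
In km: r₁ = 0.461 × 1.496×10^8 = 6.89656×10^7 km; r₂ = 2.47 × 1.496×10^8 = 3.69512×10^8 km.
The Hohmann ellipse has a_t = (r₁ + r₂)/2 = 2.192388×10^8 km.
On the circular orbit at r = 3.69512×10^8 km, v_c = √(μ/r) = 18.96121 km/s.
Vis-viva on the transfer ellipse at r = 3.69512×10^8 km gives v_t = √[μ(2/r − 1/a_t)] = 10.63466 km/s.
Δv₂ = |v_t − v_c| = |10.63466 − 18.96121| = 8.327 km/s.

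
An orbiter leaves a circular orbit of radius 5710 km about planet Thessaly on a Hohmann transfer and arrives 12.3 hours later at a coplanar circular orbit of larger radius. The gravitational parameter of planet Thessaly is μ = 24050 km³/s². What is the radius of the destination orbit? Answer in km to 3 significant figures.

Transfer time t = 12.3 hours = 44280 s, and t = π√(a_t³/μ).
So a_t = (μ t²/π²)^(1/3) = (24050 × (44280)² / π²)^(1/3) = 16843 km.
Since a_t = (r₁ + r₂)/2, r₂ = 2a_t − r₁ = 2×16843 − 5710 = 27976 km.

r₂ = 28000 km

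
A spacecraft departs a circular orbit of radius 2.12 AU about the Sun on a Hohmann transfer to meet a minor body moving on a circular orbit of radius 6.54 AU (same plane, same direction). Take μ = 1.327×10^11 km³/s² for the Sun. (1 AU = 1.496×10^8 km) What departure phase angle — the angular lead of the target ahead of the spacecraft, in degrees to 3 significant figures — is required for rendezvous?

φ = 83.0°

In km: r₁ = 2.12 × 1.496×10^8 = 3.17152×10^8 km; r₂ = 6.54 × 1.496×10^8 = 9.78384×10^8 km.
The Hohmann ellipse has a_t = (r₁ + r₂)/2 = 6.47768×10^8 km.
The half-period of the transfer ellipse is t = π√(a_t³/μ) = 1.4218×10^8 s.
The target's mean motion on its circular orbit is ω₂ = √(μ/r₂³) = 1.1903×10^-8 rad/s.
Angle swept by the target during transfer: ω₂·t = 1.6924 rad = 96.97°.
Arrival is 180° from departure on the ellipse, so φ = 180° − 96.97° = 83.0°.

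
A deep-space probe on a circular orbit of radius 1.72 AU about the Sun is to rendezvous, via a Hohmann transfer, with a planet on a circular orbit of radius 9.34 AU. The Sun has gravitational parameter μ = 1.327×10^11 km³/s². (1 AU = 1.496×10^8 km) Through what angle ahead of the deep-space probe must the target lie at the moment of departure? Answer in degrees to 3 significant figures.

φ = 98.0°

In km: r₁ = 1.72 × 1.496×10^8 = 2.57312×10^8 km; r₂ = 9.34 × 1.496×10^8 = 1.397264×10^9 km.
Transfer-ellipse semi-major axis a_t = (r₁ + r₂)/2 = (2.57312×10^8 + 1.397264×10^9)/2 = 8.27288×10^8 km.
The half-period of the transfer ellipse is t = π√(a_t³/μ) = 2.052105×10^8 s.
Target angular speed ω₂ = √(μ/r₂³) = 6.974575×10^-9 rad/s.
Angle swept by the target during transfer: ω₂·t = 1.431256 rad = 82.00°.
The deep-space probe traverses 180° on the transfer ellipse, so the target must lead by 180° − 82.00° = 98.0°.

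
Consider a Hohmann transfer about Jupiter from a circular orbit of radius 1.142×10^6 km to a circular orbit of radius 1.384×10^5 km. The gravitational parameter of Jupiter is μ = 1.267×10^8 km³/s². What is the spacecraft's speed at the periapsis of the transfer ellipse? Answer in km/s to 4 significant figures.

The Hohmann ellipse has a_t = (r₁ + r₂)/2 = 6.402×10^5 km.
The periapsis of the transfer ellipse is at r = 1.384×10^5 km.
From the vis-viva equation, v = √[μ(2/r − 1/a_t)] = 40.41 km/s.

v = 40.41 km/s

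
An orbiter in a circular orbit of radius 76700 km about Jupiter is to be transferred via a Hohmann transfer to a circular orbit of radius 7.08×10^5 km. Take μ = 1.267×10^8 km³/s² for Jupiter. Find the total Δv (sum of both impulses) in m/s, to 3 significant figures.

Transfer-ellipse semi-major axis a_t = (r₁ + r₂)/2 = (76700 + 7.080×10^5)/2 = 3.9235×10^5 km.
At r₁ the circular-orbit speed is v₁ = √(μ/r₁) = 40.643 km/s.
On the transfer ellipse at r₁, vis-viva equation gives v_p = √[μ(2/r₁ − 1/a_t)] = 54.597 km/s.
First burn Δv₁ = |v_p − v₁| = 13.954 km/s.
Circular speed at r₂: v₂ = √(μ/r₂) = 13.3774 km/s.
Transfer-orbit speed at r₂: v_a = √[μ(2/r₂ − 1/a_t)] = 5.91470 km/s.
Second burn Δv₂ = |v₂ − v_a| = 7.4627 km/s.
Δv = Δv₁ + Δv₂ = 13.954 + 7.4627 = 21.42 km/s.

Δv = 21400 m/s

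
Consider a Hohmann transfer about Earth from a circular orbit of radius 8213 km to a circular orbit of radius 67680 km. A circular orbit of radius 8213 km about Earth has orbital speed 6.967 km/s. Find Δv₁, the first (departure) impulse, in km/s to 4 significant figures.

Δv₁ = 2.337 km/s

From the circular-orbit relation v² = μ/r at r = 8213 km: μ = v²r = (6.967)² × 8213 = 3.98652×10^5 km³/s².
The Hohmann ellipse has a_t = (r₁ + r₂)/2 = 37946.5 km.
Circular speed at r = 8213 km: v_c = √(μ/r) = 6.967 km/s.
Vis-viva on the transfer ellipse at r = 8213 km gives v_t = √[μ(2/r − 1/a_t)] = 9.304 km/s.
Δv₁ = |v_t − v_c| = |9.304 − 6.967| = 2.337 km/s.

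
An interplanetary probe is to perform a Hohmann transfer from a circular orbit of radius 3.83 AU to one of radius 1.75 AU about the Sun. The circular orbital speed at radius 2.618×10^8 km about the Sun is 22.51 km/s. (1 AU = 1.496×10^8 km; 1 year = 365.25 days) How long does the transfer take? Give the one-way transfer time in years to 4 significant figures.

From the circular-orbit relation v² = μ/r at r = 2.618×10^8 km: μ = v²r = (22.51)² × 2.618×10^8 = 1.32654×10^11 km³/s².
In km: r₁ = 3.83 × 1.496×10^8 = 5.72968×10^8 km; r₂ = 1.75 × 1.496×10^8 = 2.618×10^8 km.
The Hohmann ellipse has a_t = (r₁ + r₂)/2 = 4.17384×10^8 km.
Transfer time t = π√(a_t³/μ) = π√((4.17384×10^8)³ / 1.32654×10^11) = 7.355×10^7 s.
Converting: 7.355×10^7 s ÷ 3.15576×10^7 s/year (365.25 × 86400) = 2.331 years.

t = 2.331 years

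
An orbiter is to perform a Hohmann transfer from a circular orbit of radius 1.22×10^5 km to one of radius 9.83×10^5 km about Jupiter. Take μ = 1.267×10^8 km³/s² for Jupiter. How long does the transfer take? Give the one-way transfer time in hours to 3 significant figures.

t = 31.8 hours

Transfer-ellipse semi-major axis a_t = (r₁ + r₂)/2 = (1.220×10^5 + 9.830×10^5)/2 = 5.525×10^5 km.
Transfer time t = π√(a_t³/μ) = π√((5.525×10^5)³ / 1.267×10^8) = 1.146×10^5 s.
Converting: 1.146×10^5 s ÷ 3600 s/hour = 31.8 hours.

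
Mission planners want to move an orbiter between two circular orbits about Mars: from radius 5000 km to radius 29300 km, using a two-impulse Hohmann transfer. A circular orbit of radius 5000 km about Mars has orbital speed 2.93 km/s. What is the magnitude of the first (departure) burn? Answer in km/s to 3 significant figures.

From the circular-orbit relation v² = μ/r at r = 5000 km: μ = v²r = (2.93)² × 5000 = 42924.5 km³/s².
Transfer-ellipse semi-major axis a_t = (r₁ + r₂)/2 = (5000 + 29300)/2 = 17150 km.
Circular speed at r = 5000 km: v_c = √(μ/r) = 2.9300 km/s.
Vis-viva on the transfer ellipse at r = 5000 km gives v_t = √[μ(2/r − 1/a_t)] = 3.8297 km/s.
Δv₁ = |v_t − v_c| = |3.8297 − 2.9300| = 0.8997 km/s.

Δv₁ = 0.900 km/s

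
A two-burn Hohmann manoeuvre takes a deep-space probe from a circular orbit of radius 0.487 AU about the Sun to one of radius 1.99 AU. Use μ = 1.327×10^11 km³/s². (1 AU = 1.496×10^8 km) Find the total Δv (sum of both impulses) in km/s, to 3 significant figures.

In km: r₁ = 0.487 × 1.496×10^8 = 7.28552×10^7 km; r₂ = 1.99 × 1.496×10^8 = 2.97704×10^8 km.
The Hohmann ellipse has a_t = (r₁ + r₂)/2 = 1.852796×10^8 km.
Circular speed at r₁: v₁ = √(μ/r₁) = √(1.327×10^11/7.28552×10^7) = 42.68 km/s.
Transfer-orbit speed at r₁ (vis-viva equation): v_p = √[μ(2/r₁ − 1/a_t)] = 54.10 km/s.
First burn Δv₁ = |v_p − v₁| = 11.42 km/s.
Circular speed at r₂: v₂ = √(μ/r₂) = 21.113 km/s.
Transfer-orbit speed at r₂: v_a = √[μ(2/r₂ − 1/a_t)] = 13.239 km/s.
Second burn Δv₂ = |v₂ − v_a| = 7.874 km/s.
Total Δv = Δv₁ + Δv₂ = 19.29 km/s.

Δv = 19.3 km/s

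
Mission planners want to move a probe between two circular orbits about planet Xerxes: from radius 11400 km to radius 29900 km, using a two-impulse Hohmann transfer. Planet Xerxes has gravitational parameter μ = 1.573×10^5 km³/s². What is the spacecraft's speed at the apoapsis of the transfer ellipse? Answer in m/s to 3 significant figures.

Semi-major axis of the transfer orbit: a_t = (11400 + 29900)/2 = 20650 km.
At apoapsis, r = 29900 km.
Vis-viva: v = √[μ(2/r − 1/a_t)] = √[1.573×10^5 × (2/29900 − 1/20650)] = 1.704 km/s.

v = 1700 m/s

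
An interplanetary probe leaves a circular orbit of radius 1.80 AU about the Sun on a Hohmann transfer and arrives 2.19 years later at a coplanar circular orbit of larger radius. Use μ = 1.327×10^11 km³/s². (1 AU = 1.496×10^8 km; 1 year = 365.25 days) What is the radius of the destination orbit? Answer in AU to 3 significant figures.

r₂ = 3.55 AU

In km: r₁ = 1.80 × 1.496×10^8 = 2.6928×10^8 km.
Transfer time t = 2.19 years × 365.25 × 86400 s = 6.9111144×10^7 s, and t = π√(a_t³/μ).
So a_t = (μ t²/π²)^(1/3) = (1.327×10^11 × (6.9111144×10^7)² / π²)^(1/3) = 4.0046×10^8 km.
Since a_t = (r₁ + r₂)/2, r₂ = 2a_t − r₁ = 2×4.0046×10^8 − 2.6928×10^8 = 5.3164×10^8 km.
In AU: r₂ = 5.3164×10^8 / 1.496×10^8 = 3.55 AU.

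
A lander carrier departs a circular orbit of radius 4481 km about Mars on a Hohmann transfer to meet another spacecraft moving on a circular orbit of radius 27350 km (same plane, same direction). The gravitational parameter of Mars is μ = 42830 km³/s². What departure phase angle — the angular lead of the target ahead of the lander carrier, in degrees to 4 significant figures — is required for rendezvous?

φ = 100.1°

Semi-major axis of the transfer orbit: a_t = (4481 + 27350)/2 = 15915.5 km.
The half-period of the transfer ellipse is t = π√(a_t³/μ) = 30479 s.
The target's mean motion on its circular orbit is ω₂ = √(μ/r₂³) = 4.5755×10^-5 rad/s.
Angle swept by the target during transfer: ω₂·t = 1.3946 rad = 79.90°.
The lander carrier traverses 180° on the transfer ellipse, so the target must lead by 180° − 79.90° = 100.1°.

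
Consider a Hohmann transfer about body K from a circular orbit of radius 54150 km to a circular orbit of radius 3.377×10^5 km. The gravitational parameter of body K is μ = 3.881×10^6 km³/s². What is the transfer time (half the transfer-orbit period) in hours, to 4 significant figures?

t = 38.42 hours

Semi-major axis of the transfer orbit: a_t = (54150 + 3.377×10^5)/2 = 1.95925×10^5 km.
Transfer time t = π√(a_t³/μ) = π√((1.95925×10^5)³ / 3.881×10^6) = 1.383×10^5 s.
Converting: 1.383×10^5 s ÷ 3600 s/hour = 38.42 hours.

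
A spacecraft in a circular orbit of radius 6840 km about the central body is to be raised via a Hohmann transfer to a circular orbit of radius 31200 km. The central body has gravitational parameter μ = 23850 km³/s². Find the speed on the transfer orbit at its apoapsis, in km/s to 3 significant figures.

Transfer-ellipse semi-major axis a_t = (r₁ + r₂)/2 = (6840 + 31200)/2 = 19020 km.
At apoapsis, r = 31200 km.
Applying v² = μ(2/r − 1/a_t): v = 0.5243 km/s.

v = 0.524 km/s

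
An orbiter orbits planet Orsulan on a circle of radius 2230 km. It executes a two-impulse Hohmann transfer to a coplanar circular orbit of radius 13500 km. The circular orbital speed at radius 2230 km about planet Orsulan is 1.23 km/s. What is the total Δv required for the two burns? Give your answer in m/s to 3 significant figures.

From the circular-orbit relation v² = μ/r at r = 2230 km: μ = v²r = (1.23)² × 2230 = 3373.77 km³/s².
Transfer-ellipse semi-major axis a_t = (r₁ + r₂)/2 = (2230 + 13500)/2 = 7865 km.
At r₁ the circular-orbit speed is v₁ = √(μ/r₁) = 1.2300 km/s.
On the transfer ellipse at r₁, vis-viva equation gives v_p = √[μ(2/r₁ − 1/a_t)] = 1.6115 km/s.
First burn Δv₁ = |v_p − v₁| = 0.3815 km/s.
Circular speed at r₂: v₂ = √(μ/r₂) = 0.4999 km/s.
Transfer-orbit speed at r₂: v_a = √[μ(2/r₂ − 1/a_t)] = 0.2662 km/s.
Second burn Δv₂ = |v₂ − v_a| = 0.2337 km/s.
Δv = Δv₁ + Δv₂ = 0.3815 + 0.2337 = 0.6152 km/s.

Δv = 615 m/s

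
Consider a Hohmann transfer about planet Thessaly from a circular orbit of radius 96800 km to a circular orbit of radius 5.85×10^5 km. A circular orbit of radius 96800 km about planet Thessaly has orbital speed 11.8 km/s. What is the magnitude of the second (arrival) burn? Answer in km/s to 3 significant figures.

Δv₂ = 2.24 km/s

From the circular-orbit relation v² = μ/r at r = 96800 km: μ = v²r = (11.8)² × 96800 = 1.34784×10^7 km³/s².
The Hohmann ellipse has a_t = (r₁ + r₂)/2 = 3.409×10^5 km.
Circular speed at r = 5.850×10^5 km: v_c = √(μ/r) = 4.800 km/s.
Vis-viva on the transfer ellipse at r = 5.850×10^5 km gives v_t = √[μ(2/r − 1/a_t)] = 2.558 km/s.
Δv₂ = |v_t − v_c| = |2.558 − 4.800| = 2.242 km/s.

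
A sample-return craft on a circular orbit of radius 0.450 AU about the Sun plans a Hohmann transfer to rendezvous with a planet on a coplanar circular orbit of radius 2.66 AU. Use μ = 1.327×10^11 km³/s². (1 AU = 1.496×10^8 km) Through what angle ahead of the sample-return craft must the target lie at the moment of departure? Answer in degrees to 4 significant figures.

φ = 99.55°

In km: r₁ = 0.450 × 1.496×10^8 = 6.732×10^7 km; r₂ = 2.66 × 1.496×10^8 = 3.97936×10^8 km.
Semi-major axis of the transfer orbit: a_t = (6.732×10^7 + 3.97936×10^8)/2 = 2.32628×10^8 km.
The half-period of the transfer ellipse is t = π√(a_t³/μ) = 3.060×10^7 s.
The target's mean motion on its circular orbit is ω₂ = √(μ/r₂³) = 4.589×10^-8 rad/s.
Angle swept by the target during transfer: ω₂·t = 1.4042 rad = 80.45°.
Arrival is 180° from departure on the ellipse, so φ = 180° − 80.45° = 99.55°.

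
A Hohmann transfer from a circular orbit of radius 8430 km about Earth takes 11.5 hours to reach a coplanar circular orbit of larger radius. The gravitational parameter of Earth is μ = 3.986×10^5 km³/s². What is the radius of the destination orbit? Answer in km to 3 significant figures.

Transfer time t = 11.5 hours = 41400 s, and t = π√(a_t³/μ).
So a_t = (μ t²/π²)^(1/3) = (3.986×10^5 × (41400)² / π²)^(1/3) = 41059 km.
Since a_t = (r₁ + r₂)/2, r₂ = 2a_t − r₁ = 2×41059 − 8430 = 73688 km.

r₂ = 73700 km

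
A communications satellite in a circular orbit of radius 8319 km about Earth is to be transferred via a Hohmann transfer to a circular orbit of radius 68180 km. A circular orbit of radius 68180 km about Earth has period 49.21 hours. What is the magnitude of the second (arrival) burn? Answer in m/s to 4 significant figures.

From Kepler's third law T² = 4π²r³/μ at r = 68180 km, T = 49.21 hours = 49.21 × 3600 s = 1.77156×10^5 s: μ = 4π²r³/T² = 3.98675×10^5 km³/s².
Transfer-ellipse semi-major axis a_t = (r₁ + r₂)/2 = (8319 + 68180)/2 = 38249.5 km.
On the circular orbit at r = 68180 km, v_c = √(μ/r) = 2.418 km/s.
Transfer-orbit speed at the same r (vis-viva, a = a_t): v_t = √[μ(2/r − 1/a_t)] = 1.128 km/s.
Δv₂ = |v_t − v_c| = |1.128 − 2.418| = 1.290 km/s.

Δv₂ = 1290 m/s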